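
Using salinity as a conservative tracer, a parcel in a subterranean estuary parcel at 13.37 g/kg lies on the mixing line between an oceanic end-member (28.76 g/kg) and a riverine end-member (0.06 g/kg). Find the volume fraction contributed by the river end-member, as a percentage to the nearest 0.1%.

Let f be the freshwater fraction. Salt balance per unit volume:
f×0.06 + (1−f)×28.76 = 13.37
f = (28.76 − 13.37) / (28.76 − 0.06) = 15.39/28.7 = 0.5362

53.6%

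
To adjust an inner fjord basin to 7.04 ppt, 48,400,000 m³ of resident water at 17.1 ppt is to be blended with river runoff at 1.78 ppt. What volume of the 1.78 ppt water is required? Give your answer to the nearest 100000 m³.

Salt balance: 48,400,000×17.1 + V×1.78 = (48,400,000+V)×7.04
827,640,000 + 1.78V = 340,736,000 + 7.04V
486,904,000 = 5.26V
V = 92,567,300.38 m³

92600000 m³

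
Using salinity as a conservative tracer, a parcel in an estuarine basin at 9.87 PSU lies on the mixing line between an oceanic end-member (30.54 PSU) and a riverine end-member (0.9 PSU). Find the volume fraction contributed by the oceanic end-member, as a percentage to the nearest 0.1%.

Let g be the oceanic fraction. Salt balance per unit volume:
g×30.54 + (1−g)×0.9 = 9.87
g = (9.87 − 0.9) / (30.54 − 0.9) = 8.97/29.64 = 0.3026

30.3%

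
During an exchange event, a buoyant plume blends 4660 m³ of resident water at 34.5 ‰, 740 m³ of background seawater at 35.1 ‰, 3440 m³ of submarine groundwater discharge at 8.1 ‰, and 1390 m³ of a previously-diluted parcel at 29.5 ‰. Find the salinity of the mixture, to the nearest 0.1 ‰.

25.0 ‰

Conserving salt mass:
salt = 4,660×34.5 + 740×35.1 + 3,440×8.1 + 1,390×29.5 = 160,770 + 25,974 + 27,864 + 41,005 = 255,613
volume = 4,660 + 740 + 3,440 + 1,390 = 10,230 m³
S = 255,613 / 10,230 = 24.987 ‰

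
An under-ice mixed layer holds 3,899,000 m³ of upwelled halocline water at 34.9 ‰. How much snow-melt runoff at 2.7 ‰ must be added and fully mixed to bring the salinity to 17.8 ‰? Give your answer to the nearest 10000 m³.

Salt balance: 3,899,000×34.9 + V×2.7 = (3,899,000+V)×17.8
136,075,100 + 2.7V = 69,402,200 + 17.8V
66,672,900 = 15.1V
V = 4,415,423.84 m³

4420000 m³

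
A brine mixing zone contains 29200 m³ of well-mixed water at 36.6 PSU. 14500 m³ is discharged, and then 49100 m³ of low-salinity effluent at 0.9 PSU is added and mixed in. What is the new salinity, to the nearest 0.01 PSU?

9.13 PSU

Remaining after removal: 14,700 m³ at 36.6 PSU (salt = 538,020)
After addition: salt = 538,020 + 49,100×0.9 = 582,210; volume = 63,800 m³
S = 582,210 / 63,800 = 9.1255 PSU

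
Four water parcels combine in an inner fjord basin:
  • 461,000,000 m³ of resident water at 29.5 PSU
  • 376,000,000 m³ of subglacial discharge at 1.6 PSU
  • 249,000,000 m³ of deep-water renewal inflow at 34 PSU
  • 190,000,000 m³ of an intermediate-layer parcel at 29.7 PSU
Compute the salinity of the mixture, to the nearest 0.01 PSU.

22.19 PSU

By conservation of dissolved salt,
salt = 461,000,000×29.5 + 376,000,000×1.6 + 249,000,000×34 + 190,000,000×29.7 = 13,599,500,000 + 601,600,000 + 8,466,000,000 + 5,643,000,000 = 28,310,100,000
volume = 461,000,000 + 376,000,000 + 249,000,000 + 190,000,000 = 1,276,000,000 m³
S = 28,310,100,000 / 1,276,000,000 = 22.1866 PSU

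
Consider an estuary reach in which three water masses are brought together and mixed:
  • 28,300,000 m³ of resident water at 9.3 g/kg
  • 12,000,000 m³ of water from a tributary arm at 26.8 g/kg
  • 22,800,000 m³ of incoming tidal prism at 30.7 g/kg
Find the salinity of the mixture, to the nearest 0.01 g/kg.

20.36 g/kg

Total salt / total volume:
salt = 28,300,000×9.3 + 12,000,000×26.8 + 22,800,000×30.7 = 263,190,000 + 321,600,000 + 699,960,000 = 1,284,750,000
volume = 28,300,000 + 12,000,000 + 22,800,000 = 63,100,000 m³
S = 1,284,750,000 / 63,100,000 = 20.3605 g/kg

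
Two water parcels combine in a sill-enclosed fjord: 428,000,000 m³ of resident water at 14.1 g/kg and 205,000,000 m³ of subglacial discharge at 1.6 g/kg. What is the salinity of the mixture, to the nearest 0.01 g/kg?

Mass of salt is conserved:
salt = 428,000,000×14.1 + 205,000,000×1.6 = 6,034,800,000 + 328,000,000 = 6,362,800,000
volume = 428,000,000 + 205,000,000 = 633,000,000 m³
S = 6,362,800,000 / 633,000,000 = 10.0518 g/kg

10.05 g/kg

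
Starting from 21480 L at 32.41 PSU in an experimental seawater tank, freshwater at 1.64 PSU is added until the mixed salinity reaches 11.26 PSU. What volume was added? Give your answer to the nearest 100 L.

47200 L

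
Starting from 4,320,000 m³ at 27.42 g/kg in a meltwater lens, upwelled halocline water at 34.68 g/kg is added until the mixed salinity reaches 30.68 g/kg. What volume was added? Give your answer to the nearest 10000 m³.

3520000 m³

Salt balance: 4,320,000×27.42 + V×34.68 = (4,320,000+V)×30.68
118,454,400 + 34.68V = 132,537,600 + 30.68V
14,083,200 = 4V
V = 3,520,800 m³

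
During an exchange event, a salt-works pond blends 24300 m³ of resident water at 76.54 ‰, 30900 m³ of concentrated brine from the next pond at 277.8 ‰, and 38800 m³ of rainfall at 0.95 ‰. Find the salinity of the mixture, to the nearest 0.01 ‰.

Total salt / total volume:
salt = 24,300×76.54 + 30,900×277.8 + 38,800×0.95 = 1,859,922 + 8,584,020 + 36,860 = 10,480,802
volume = 24,300 + 30,900 + 38,800 = 94,000 m³
S = 10,480,802 / 94,000 = 111.4979 ‰

111.50 ‰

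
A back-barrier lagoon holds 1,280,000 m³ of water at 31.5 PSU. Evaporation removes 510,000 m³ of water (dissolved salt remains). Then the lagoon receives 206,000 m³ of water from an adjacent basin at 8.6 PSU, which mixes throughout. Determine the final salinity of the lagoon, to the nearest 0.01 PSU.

43.13 PSU

After evaporation: salt = 1,280,000×31.5 = 40,320,000; volume = 1,280,000 − 510,000 = 770,000 m³
After mixing: salt = 40,320,000 + 206,000×8.6 = 42,091,600; volume = 770,000 + 206,000 = 976,000 m³
S = 42,091,600 / 976,000 = 43.1266 PSU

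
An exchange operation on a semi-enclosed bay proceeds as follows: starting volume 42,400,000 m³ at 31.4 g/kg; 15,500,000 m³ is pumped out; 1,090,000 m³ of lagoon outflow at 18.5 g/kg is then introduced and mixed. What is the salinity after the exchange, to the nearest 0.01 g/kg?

30.90 g/kg

Remaining after removal: 26,900,000 m³ at 31.4 g/kg (salt = 844,660,000)
After addition: salt = 844,660,000 + 1,090,000×18.5 = 864,825,000; volume = 27,990,000 m³
S = 864,825,000 / 27,990,000 = 30.8976 g/kg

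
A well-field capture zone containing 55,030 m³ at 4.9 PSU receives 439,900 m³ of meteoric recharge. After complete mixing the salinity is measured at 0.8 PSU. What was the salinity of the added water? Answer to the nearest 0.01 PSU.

0.29 PSU

Salt balance: 55,030×4.9 + 439,900×S = 494,930×0.8
269,647 + 439,900·S = 395,944
S = (395,944 − 269,647) / 439,900 = 0.2871 PSU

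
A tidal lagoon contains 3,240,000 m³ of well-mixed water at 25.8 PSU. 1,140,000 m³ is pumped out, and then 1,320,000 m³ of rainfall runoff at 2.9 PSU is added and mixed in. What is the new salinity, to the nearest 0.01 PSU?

Remaining after removal: 2,100,000 m³ at 25.8 PSU (salt = 54,180,000)
After addition: salt = 54,180,000 + 1,320,000×2.9 = 58,008,000; volume = 3,420,000 m³
S = 58,008,000 / 3,420,000 = 16.9614 PSU

16.96 PSU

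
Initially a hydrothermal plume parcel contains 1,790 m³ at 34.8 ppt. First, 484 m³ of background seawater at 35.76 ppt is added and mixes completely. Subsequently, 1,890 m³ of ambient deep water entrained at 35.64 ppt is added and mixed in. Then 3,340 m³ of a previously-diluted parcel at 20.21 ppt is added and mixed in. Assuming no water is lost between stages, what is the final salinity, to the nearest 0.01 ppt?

Weighted by volume,
Initial salt = 1,790×34.8 = 62,292
After stage 1: salt = 62,292 + 484×35.76 = 79,599.84; volume = 2,274 m³; S = 35.004 ppt
After stage 2: salt = 79,599.84 + 1,890×35.64 = 146,959.44; volume = 4,164 m³; S = 35.293 ppt
After stage 3: salt = 146,959.44 + 3,340×20.21 = 214,460.84; volume = 7,504 m³
S = 214,460.84 / 7,504 = 28.5795 ppt

28.58 ppt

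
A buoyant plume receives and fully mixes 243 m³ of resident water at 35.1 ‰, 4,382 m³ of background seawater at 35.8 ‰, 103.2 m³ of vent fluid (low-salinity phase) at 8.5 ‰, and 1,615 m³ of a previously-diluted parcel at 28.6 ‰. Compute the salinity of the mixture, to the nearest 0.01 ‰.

Weighted by volume,
salt = 243×35.1 + 4,382×35.8 + 103.2×8.5 + 1,615×28.6 = 8,529.3 + 156,875.6 + 877.2 + 46,189 = 212,471.1
volume = 243 + 4,382 + 103.2 + 1,615 = 6,343.2 m³
S = 212,471.1 / 6,343.2 = 33.4959 ‰

33.50 ‰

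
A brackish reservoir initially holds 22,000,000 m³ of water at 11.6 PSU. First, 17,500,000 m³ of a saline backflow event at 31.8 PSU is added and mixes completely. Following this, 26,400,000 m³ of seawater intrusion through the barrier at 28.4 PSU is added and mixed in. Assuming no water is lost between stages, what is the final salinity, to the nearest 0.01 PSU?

23.69 PSU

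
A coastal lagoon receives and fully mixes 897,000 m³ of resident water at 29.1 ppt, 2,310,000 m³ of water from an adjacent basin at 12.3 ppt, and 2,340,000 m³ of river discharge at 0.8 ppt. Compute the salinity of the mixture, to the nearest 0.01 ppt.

10.17 ppt

Weighted by volume,
salt = 897,000×29.1 + 2,310,000×12.3 + 2,340,000×0.8 = 26,102,700 + 28,413,000 + 1,872,000 = 56,387,700
volume = 897,000 + 2,310,000 + 2,340,000 = 5,547,000 m³
S = 56,387,700 / 5,547,000 = 10.1654 ppt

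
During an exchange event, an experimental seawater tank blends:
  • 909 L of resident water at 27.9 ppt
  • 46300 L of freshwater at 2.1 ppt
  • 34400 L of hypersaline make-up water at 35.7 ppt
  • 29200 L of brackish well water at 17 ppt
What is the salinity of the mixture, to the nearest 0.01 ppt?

16.67 ppt

Weighted by volume,
salt = 909×27.9 + 46,300×2.1 + 34,400×35.7 + 29,200×17 = 25,361.1 + 97,230 + 1,228,080 + 496,400 = 1,847,071.1
volume = 909 + 46,300 + 34,400 + 29,200 = 110,809 L
S = 1,847,071.1 / 110,809 = 16.669 ppt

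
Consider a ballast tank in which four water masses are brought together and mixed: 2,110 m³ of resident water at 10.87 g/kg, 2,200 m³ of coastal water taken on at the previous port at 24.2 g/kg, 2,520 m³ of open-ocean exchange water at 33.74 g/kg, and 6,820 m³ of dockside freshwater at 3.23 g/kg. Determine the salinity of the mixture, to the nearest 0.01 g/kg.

Conserving salt mass:
salt = 2,110×10.87 + 2,200×24.2 + 2,520×33.74 + 6,820×3.23 = 22,935.7 + 53,240 + 85,024.8 + 22,028.6 = 183,229.1
volume = 2,110 + 2,200 + 2,520 + 6,820 = 13,650 m³
S = 183,229.1 / 13,650 = 13.4234 g/kg

13.42 g/kg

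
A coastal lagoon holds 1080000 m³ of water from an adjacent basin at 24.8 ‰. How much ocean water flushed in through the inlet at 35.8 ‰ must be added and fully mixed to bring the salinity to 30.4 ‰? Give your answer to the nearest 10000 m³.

1120000 m³

Salt balance: 1,080,000×24.8 + V×35.8 = (1,080,000+V)×30.4
26,784,000 + 35.8V = 32,832,000 + 30.4V
6,048,000 = 5.4V
V = 1,120,000 m³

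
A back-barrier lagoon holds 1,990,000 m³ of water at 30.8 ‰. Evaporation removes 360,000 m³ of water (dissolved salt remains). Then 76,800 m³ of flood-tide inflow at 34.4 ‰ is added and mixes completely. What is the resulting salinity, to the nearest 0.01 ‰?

37.46 ‰

After evaporation: salt = 1,990,000×30.8 = 61,292,000; volume = 1,990,000 − 360,000 = 1,630,000 m³
After mixing: salt = 61,292,000 + 76,800×34.4 = 63,933,920; volume = 1,630,000 + 76,800 = 1,706,800 m³
S = 63,933,920 / 1,706,800 = 37.4584 ‰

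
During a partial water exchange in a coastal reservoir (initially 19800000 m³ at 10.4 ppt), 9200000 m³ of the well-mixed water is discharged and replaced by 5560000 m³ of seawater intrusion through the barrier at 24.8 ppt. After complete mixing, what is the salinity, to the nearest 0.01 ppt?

15.35 ppt

Remaining after removal: 10,600,000 m³ at 10.4 ppt (salt = 110,240,000)
After addition: salt = 110,240,000 + 5,560,000×24.8 = 248,128,000; volume = 16,160,000 m³
S = 248,128,000 / 16,160,000 = 15.3545 ppt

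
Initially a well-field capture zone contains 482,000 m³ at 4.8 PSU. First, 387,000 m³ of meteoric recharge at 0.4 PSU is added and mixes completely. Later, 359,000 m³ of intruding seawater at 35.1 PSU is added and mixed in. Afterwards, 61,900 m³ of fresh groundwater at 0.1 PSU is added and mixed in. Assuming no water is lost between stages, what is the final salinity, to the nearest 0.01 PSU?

Mass of salt is conserved:
Initial salt = 482,000×4.8 = 2,313,600
After stage 1: salt = 2,313,600 + 387,000×0.4 = 2,468,400; volume = 869,000 m³; S = 2.841 PSU
After stage 2: salt = 2,468,400 + 359,000×35.1 = 15,069,300; volume = 1,228,000 m³; S = 12.271 PSU
After stage 3: salt = 15,069,300 + 61,900×0.1 = 15,075,490; volume = 1,289,900 m³
S = 15,075,490 / 1,289,900 = 11.6873 PSU

11.69 PSU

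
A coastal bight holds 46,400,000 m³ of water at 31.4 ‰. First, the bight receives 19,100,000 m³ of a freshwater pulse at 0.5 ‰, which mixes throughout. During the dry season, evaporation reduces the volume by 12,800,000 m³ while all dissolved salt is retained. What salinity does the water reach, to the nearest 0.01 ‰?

After mixing: salt = 46,400,000×31.4 + 19,100,000×0.5 = 1,466,510,000; volume = 65,500,000 m³
After evaporation: salt unchanged = 1,466,510,000; volume = 65,500,000 − 12,800,000 = 52,700,000 m³
S = 1,466,510,000 / 52,700,000 = 27.8275 ‰

27.83 ‰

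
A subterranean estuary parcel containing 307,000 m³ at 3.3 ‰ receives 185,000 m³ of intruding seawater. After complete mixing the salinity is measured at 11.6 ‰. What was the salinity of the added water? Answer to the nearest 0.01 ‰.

Salt balance: 307,000×3.3 + 185,000×S = 492,000×11.6
1,013,100 + 185,000·S = 5,707,200
S = (5,707,200 − 1,013,100) / 185,000 = 25.3735 ‰

25.37 ‰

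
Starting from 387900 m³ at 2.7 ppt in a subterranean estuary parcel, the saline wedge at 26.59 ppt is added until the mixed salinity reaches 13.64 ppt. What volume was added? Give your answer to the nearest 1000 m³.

Salt balance: 387,900×2.7 + V×26.59 = (387,900+V)×13.64
1,047,330 + 26.59V = 5,290,956 + 13.64V
4,243,626 = 12.95V
V = 327,693.13 m³

328000 m³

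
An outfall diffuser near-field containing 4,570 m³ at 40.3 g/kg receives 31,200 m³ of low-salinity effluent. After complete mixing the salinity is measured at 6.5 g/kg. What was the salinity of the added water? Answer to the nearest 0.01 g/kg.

Salt balance: 4,570×40.3 + 31,200×S = 35,770×6.5
184,171 + 31,200·S = 232,505
S = (232,505 − 184,171) / 31,200 = 1.5492 g/kg

1.55 g/kg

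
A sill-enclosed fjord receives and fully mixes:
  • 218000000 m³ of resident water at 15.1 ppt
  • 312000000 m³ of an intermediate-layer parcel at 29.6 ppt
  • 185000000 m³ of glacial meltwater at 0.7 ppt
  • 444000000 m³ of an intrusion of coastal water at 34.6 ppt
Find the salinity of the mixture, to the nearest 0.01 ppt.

24.18 ppt

By conservation of dissolved salt,
salt = 218,000,000×15.1 + 312,000,000×29.6 + 185,000,000×0.7 + 444,000,000×34.6 = 3,291,800,000 + 9,235,200,000 + 129,500,000 + 15,362,400,000 = 28,018,900,000
volume = 218,000,000 + 312,000,000 + 185,000,000 + 444,000,000 = 1,159,000,000 m³
S = 28,018,900,000 / 1,159,000,000 = 24.1751 ppt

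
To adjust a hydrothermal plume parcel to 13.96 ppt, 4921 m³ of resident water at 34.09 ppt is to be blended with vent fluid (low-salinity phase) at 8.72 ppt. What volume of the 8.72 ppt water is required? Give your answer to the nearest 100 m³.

18900 m³

Salt balance: 4,921×34.09 + V×8.72 = (4,921+V)×13.96
167,756.89 + 8.72V = 68,697.16 + 13.96V
99,059.73 = 5.24V
V = 18,904.53 m³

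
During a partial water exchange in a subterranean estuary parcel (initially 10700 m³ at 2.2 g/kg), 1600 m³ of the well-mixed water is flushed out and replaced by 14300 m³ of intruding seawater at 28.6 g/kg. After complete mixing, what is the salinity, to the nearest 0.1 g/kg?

Remaining after removal: 9,100 m³ at 2.2 g/kg (salt = 20,020)
After addition: salt = 20,020 + 14,300×28.6 = 429,000; volume = 23,400 m³
S = 429,000 / 23,400 = 18.3333 g/kg

18.3 g/kg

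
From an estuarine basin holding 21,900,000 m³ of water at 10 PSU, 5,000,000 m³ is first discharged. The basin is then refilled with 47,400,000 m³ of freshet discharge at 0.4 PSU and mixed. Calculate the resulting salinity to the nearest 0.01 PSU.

Remaining after removal: 16,900,000 m³ at 10 PSU (salt = 169,000,000)
After addition: salt = 169,000,000 + 47,400,000×0.4 = 187,960,000; volume = 64,300,000 m³
S = 187,960,000 / 64,300,000 = 2.9232 PSU

2.92 PSU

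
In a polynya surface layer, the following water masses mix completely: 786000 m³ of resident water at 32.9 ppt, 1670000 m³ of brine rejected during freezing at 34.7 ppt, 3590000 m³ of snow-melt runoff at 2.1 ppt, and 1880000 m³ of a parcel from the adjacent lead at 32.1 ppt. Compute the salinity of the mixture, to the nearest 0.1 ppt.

Salt balance:
salt = 786,000×32.9 + 1,670,000×34.7 + 3,590,000×2.1 + 1,880,000×32.1 = 25,859,400 + 57,949,000 + 7,539,000 + 60,348,000 = 151,695,400
volume = 786,000 + 1,670,000 + 3,590,000 + 1,880,000 = 7,926,000 m³
S = 151,695,400 / 7,926,000 = 19.139 ppt

19.1 ppt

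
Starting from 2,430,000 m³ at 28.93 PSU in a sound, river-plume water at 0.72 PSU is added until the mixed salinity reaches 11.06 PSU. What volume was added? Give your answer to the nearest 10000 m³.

4200000 m³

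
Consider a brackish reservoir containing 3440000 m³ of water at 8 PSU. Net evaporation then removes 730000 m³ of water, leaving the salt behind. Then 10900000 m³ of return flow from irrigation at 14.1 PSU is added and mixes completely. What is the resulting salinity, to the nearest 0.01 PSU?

13.31 PSU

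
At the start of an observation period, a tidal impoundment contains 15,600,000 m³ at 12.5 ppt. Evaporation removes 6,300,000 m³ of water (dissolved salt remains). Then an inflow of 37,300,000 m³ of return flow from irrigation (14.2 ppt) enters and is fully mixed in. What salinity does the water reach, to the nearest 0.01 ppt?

15.55 ppt

After evaporation: salt = 15,600,000×12.5 = 195,000,000; volume = 15,600,000 − 6,300,000 = 9,300,000 m³
After mixing: salt = 195,000,000 + 37,300,000×14.2 = 724,660,000; volume = 9,300,000 + 37,300,000 = 46,600,000 m³
S = 724,660,000 / 46,600,000 = 15.5506 ppt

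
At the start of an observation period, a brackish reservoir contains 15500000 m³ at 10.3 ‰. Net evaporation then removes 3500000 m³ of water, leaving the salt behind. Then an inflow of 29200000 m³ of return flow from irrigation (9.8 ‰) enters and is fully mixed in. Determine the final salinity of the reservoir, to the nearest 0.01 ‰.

After evaporation: salt = 15,500,000×10.3 = 159,650,000; volume = 15,500,000 − 3,500,000 = 12,000,000 m³
After mixing: salt = 159,650,000 + 29,200,000×9.8 = 445,810,000; volume = 12,000,000 + 29,200,000 = 41,200,000 m³
S = 445,810,000 / 41,200,000 = 10.8206 ‰

10.82 ‰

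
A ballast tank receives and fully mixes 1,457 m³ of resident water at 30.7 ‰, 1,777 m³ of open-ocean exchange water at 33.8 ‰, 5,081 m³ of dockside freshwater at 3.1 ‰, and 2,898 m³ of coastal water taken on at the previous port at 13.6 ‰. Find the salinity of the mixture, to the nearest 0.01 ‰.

14.27 ‰

Salt balance:
salt = 1,457×30.7 + 1,777×33.8 + 5,081×3.1 + 2,898×13.6 = 44,729.9 + 60,062.6 + 15,751.1 + 39,412.8 = 159,956.4
volume = 1,457 + 1,777 + 5,081 + 2,898 = 11,213 m³
S = 159,956.4 / 11,213 = 14.2653 ‰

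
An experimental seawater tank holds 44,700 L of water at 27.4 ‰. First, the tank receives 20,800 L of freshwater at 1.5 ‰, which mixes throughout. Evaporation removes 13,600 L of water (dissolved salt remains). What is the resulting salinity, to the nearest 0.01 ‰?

After mixing: salt = 44,700×27.4 + 20,800×1.5 = 1,255,980; volume = 65,500 L
After evaporation: salt unchanged = 1,255,980; volume = 65,500 − 13,600 = 51,900 L
S = 1,255,980 / 51,900 = 24.2 ‰

24.20 ‰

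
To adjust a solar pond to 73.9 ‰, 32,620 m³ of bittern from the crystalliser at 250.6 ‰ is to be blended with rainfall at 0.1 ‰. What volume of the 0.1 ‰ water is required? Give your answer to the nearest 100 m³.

Salt balance: 32,620×250.6 + V×0.1 = (32,620+V)×73.9
8,174,572 + 0.1V = 2,410,618 + 73.9V
5,763,954 = 73.8V
V = 78,102.36 m³

78100 m³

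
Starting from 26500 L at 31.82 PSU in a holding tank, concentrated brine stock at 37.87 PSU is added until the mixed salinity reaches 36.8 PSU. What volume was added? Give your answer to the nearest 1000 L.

Salt balance: 26,500×31.82 + V×37.87 = (26,500+V)×36.8
843,230 + 37.87V = 975,200 + 36.8V
131,970 = 1.07V
V = 123,336.45 L

123000 L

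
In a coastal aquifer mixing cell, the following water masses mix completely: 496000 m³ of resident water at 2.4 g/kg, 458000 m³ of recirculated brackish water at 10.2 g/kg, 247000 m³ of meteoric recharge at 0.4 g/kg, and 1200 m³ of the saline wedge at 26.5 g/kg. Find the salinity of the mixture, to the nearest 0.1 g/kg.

Conserving salt mass:
salt = 496,000×2.4 + 458,000×10.2 + 247,000×0.4 + 1,200×26.5 = 1,190,400 + 4,671,600 + 98,800 + 31,800 = 5,992,600
volume = 496,000 + 458,000 + 247,000 + 1,200 = 1,202,200 m³
S = 5,992,600 / 1,202,200 = 4.985 g/kg

5.0 g/kg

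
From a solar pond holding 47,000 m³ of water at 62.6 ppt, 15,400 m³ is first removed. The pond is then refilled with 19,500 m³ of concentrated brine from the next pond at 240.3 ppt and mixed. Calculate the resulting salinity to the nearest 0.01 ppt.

130.41 ppt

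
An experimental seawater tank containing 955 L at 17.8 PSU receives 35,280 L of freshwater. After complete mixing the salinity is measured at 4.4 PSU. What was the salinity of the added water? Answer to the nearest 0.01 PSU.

4.04 PSU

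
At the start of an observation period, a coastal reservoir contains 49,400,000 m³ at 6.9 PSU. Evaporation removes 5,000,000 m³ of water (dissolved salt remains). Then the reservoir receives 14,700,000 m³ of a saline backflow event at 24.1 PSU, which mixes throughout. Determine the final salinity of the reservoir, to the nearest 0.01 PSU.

11.76 PSU

After evaporation: salt = 49,400,000×6.9 = 340,860,000; volume = 49,400,000 − 5,000,000 = 44,400,000 m³
After mixing: salt = 340,860,000 + 14,700,000×24.1 = 695,130,000; volume = 44,400,000 + 14,700,000 = 59,100,000 m³
S = 695,130,000 / 59,100,000 = 11.7619 PSU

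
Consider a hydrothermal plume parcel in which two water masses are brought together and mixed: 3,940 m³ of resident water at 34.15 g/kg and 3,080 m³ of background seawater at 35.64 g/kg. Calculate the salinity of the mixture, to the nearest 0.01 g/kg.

34.80 g/kg

Weighted by volume,
salt = 3,940×34.15 + 3,080×35.64 = 134,551 + 109,771.2 = 244,322.2
volume = 3,940 + 3,080 = 7,020 m³
S = 244,322.2 / 7,020 = 34.8037 g/kg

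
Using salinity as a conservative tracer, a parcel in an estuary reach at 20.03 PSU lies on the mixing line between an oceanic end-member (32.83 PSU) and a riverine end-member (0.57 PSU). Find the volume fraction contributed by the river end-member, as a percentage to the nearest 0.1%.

Let f be the freshwater fraction. Salt balance per unit volume:
f×0.57 + (1−f)×32.83 = 20.03
f = (32.83 − 20.03) / (32.83 − 0.57) = 12.8/32.26 = 0.3968

39.7%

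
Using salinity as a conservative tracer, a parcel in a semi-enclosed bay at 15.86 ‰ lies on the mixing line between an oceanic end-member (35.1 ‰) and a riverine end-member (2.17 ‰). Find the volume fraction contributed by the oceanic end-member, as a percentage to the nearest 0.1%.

41.6%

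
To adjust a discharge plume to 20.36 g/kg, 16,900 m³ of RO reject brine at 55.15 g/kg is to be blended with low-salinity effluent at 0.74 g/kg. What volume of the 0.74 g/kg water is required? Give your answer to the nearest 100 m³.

30000 m³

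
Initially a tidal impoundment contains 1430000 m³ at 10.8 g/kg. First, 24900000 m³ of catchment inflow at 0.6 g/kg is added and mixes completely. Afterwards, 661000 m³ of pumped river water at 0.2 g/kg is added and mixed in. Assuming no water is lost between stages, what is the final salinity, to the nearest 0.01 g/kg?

1.13 g/kg

Mass of salt is conserved:
Initial salt = 1,430,000×10.8 = 15,444,000
After stage 1: salt = 15,444,000 + 24,900,000×0.6 = 30,384,000; volume = 26,330,000 m³; S = 1.154 g/kg
After stage 2: salt = 30,384,000 + 661,000×0.2 = 30,516,200; volume = 26,991,000 m³
S = 30,516,200 / 26,991,000 = 1.1306 g/kg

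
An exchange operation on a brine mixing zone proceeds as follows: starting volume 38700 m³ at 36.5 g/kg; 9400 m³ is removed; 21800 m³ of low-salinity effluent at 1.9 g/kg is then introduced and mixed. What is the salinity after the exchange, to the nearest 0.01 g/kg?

21.74 g/kg

Remaining after removal: 29,300 m³ at 36.5 g/kg (salt = 1,069,450)
After addition: salt = 1,069,450 + 21,800×1.9 = 1,110,870; volume = 51,100 m³
S = 1,110,870 / 51,100 = 21.7391 g/kg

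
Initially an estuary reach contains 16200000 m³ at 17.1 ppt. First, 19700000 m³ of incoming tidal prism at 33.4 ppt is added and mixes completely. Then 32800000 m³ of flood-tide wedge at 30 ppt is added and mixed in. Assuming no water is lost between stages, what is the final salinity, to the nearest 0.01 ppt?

Conserving salt mass:
Initial salt = 16,200,000×17.1 = 277,020,000
After stage 1: salt = 277,020,000 + 19,700,000×33.4 = 935,000,000; volume = 35,900,000 m³; S = 26.045 ppt
After stage 2: salt = 935,000,000 + 32,800,000×30 = 1,919,000,000; volume = 68,700,000 m³
S = 1,919,000,000 / 68,700,000 = 27.933 ppt

27.93 ppt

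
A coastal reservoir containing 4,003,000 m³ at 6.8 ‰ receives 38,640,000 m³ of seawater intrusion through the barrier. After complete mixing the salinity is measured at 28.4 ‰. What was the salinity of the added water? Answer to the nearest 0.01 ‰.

Salt balance: 4,003,000×6.8 + 38,640,000×S = 42,643,000×28.4
27,220,400 + 38,640,000·S = 1,211,061,200
S = (1,211,061,200 − 27,220,400) / 38,640,000 = 30.6377 ‰

30.64 ‰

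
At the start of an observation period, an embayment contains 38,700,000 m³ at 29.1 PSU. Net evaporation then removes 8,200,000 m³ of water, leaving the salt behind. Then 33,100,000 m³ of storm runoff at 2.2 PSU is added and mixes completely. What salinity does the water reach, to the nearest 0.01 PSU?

18.85 PSU

After evaporation: salt = 38,700,000×29.1 = 1,126,170,000; volume = 38,700,000 − 8,200,000 = 30,500,000 m³
After mixing: salt = 1,126,170,000 + 33,100,000×2.2 = 1,198,990,000; volume = 30,500,000 + 33,100,000 = 63,600,000 m³
S = 1,198,990,000 / 63,600,000 = 18.852 PSU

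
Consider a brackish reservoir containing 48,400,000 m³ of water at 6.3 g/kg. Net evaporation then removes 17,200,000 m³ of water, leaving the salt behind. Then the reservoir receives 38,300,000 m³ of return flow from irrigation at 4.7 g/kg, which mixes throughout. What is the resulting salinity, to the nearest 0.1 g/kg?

After evaporation: salt = 48,400,000×6.3 = 304,920,000; volume = 48,400,000 − 17,200,000 = 31,200,000 m³
After mixing: salt = 304,920,000 + 38,300,000×4.7 = 484,930,000; volume = 31,200,000 + 38,300,000 = 69,500,000 m³
S = 484,930,000 / 69,500,000 = 6.9774 g/kg

7.0 g/kg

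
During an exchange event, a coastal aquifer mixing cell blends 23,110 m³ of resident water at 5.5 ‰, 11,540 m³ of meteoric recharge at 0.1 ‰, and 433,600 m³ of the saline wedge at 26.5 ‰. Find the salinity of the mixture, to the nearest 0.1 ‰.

Weighted by volume,
salt = 23,110×5.5 + 11,540×0.1 + 433,600×26.5 = 127,105 + 1,154 + 11,490,400 = 11,618,659
volume = 23,110 + 11,540 + 433,600 = 468,250 m³
S = 11,618,659 / 468,250 = 24.813 ‰

24.8 ‰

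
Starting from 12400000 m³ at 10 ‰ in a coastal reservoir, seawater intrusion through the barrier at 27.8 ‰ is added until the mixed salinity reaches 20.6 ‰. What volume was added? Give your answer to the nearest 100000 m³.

18300000 m³

Salt balance: 12,400,000×10 + V×27.8 = (12,400,000+V)×20.6
124,000,000 + 27.8V = 255,440,000 + 20.6V
131,440,000 = 7.2V
V = 18,255,555.56 m³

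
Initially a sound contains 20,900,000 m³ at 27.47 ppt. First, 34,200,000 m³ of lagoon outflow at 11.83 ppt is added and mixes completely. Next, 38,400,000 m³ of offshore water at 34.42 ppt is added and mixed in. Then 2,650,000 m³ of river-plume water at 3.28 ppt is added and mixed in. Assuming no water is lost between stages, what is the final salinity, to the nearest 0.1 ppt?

24.0 ppt

Weighted by volume,
Initial salt = 20,900,000×27.47 = 574,123,000
After stage 1: salt = 574,123,000 + 34,200,000×11.83 = 978,709,000; volume = 55,100,000 m³; S = 17.762 ppt
After stage 2: salt = 978,709,000 + 38,400,000×34.42 = 2,300,437,000; volume = 93,500,000 m³; S = 24.604 ppt
After stage 3: salt = 2,300,437,000 + 2,650,000×3.28 = 2,309,129,000; volume = 96,150,000 m³
S = 2,309,129,000 / 96,150,000 = 24.0159 ppt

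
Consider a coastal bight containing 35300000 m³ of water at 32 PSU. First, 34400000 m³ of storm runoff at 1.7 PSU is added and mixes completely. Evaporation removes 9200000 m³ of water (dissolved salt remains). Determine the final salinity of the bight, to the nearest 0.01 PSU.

19.64 PSU

After mixing: salt = 35,300,000×32 + 34,400,000×1.7 = 1,188,080,000; volume = 69,700,000 m³
After evaporation: salt unchanged = 1,188,080,000; volume = 69,700,000 − 9,200,000 = 60,500,000 m³
S = 1,188,080,000 / 60,500,000 = 19.6377 PSU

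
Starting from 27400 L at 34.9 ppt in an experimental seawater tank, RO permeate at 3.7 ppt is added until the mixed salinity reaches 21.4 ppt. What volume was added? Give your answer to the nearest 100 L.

20900 L

Salt balance: 27,400×34.9 + V×3.7 = (27,400+V)×21.4
956,260 + 3.7V = 586,360 + 21.4V
369,900 = 17.7V
V = 20,898.31 L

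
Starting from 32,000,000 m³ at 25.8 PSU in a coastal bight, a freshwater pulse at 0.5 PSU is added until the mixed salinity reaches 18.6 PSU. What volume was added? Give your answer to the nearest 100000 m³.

Salt balance: 32,000,000×25.8 + V×0.5 = (32,000,000+V)×18.6
825,600,000 + 0.5V = 595,200,000 + 18.6V
230,400,000 = 18.1V
V = 12,729,281.77 m³

12700000 m³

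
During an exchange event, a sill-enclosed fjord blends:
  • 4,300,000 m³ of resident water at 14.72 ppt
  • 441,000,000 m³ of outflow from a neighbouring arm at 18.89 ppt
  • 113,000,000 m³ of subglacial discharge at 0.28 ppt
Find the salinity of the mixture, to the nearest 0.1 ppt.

15.1 ppt

Total salt / total volume:
salt = 4,300,000×14.72 + 441,000,000×18.89 + 113,000,000×0.28 = 63,296,000 + 8,330,490,000 + 31,640,000 = 8,425,426,000
volume = 4,300,000 + 441,000,000 + 113,000,000 = 558,300,000 m³
S = 8,425,426,000 / 558,300,000 = 15.091 ppt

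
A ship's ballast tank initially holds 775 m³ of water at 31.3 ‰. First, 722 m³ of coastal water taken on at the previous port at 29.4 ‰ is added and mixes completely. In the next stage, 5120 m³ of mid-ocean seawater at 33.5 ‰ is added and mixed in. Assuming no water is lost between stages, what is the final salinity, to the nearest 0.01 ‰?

32.79 ‰

Total salt / total volume:
Initial salt = 775×31.3 = 24,257.5
After stage 1: salt = 24,257.5 + 722×29.4 = 45,484.3; volume = 1,497 m³; S = 30.384 ‰
After stage 2: salt = 45,484.3 + 5,120×33.5 = 217,004.3; volume = 6,617 m³
S = 217,004.3 / 6,617 = 32.795 ‰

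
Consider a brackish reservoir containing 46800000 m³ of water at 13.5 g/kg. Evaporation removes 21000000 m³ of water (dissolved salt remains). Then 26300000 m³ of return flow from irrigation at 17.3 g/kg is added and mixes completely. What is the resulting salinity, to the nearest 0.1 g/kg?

20.9 g/kg

After evaporation: salt = 46,800,000×13.5 = 631,800,000; volume = 46,800,000 − 21,000,000 = 25,800,000 m³
After mixing: salt = 631,800,000 + 26,300,000×17.3 = 1,086,790,000; volume = 25,800,000 + 26,300,000 = 52,100,000 m³
S = 1,086,790,000 / 52,100,000 = 20.8597 g/kg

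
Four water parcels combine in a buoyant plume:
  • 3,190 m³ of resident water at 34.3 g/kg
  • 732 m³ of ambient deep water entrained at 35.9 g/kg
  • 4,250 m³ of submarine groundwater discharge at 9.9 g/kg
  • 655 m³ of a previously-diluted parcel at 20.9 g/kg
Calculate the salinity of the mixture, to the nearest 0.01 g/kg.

21.69 g/kg

Weighted by volume,
salt = 3,190×34.3 + 732×35.9 + 4,250×9.9 + 655×20.9 = 109,417 + 26,278.8 + 42,075 + 13,689.5 = 191,460.3
volume = 3,190 + 732 + 4,250 + 655 = 8,827 m³
S = 191,460.3 / 8,827 = 21.6903 g/kg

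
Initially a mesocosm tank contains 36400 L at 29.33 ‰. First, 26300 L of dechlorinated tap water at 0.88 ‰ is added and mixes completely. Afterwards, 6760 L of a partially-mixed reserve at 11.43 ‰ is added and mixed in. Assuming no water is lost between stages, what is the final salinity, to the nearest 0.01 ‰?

16.82 ‰

Weighted by volume,
Initial salt = 36,400×29.33 = 1,067,612
After stage 1: salt = 1,067,612 + 26,300×0.88 = 1,090,756; volume = 62,700 L; S = 17.396 ‰
After stage 2: salt = 1,090,756 + 6,760×11.43 = 1,168,022.8; volume = 69,460 L
S = 1,168,022.8 / 69,460 = 16.8158 ‰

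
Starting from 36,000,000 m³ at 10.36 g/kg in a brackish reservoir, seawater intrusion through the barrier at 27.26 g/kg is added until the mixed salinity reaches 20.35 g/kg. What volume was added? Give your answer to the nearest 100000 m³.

Salt balance: 36,000,000×10.36 + V×27.26 = (36,000,000+V)×20.35
372,960,000 + 27.26V = 732,600,000 + 20.35V
359,640,000 = 6.91V
V = 52,046,309.7 m³

52000000 m³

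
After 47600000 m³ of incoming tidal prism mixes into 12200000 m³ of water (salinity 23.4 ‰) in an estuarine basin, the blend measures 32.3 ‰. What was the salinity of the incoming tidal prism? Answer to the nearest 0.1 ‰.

Salt balance: 12,200,000×23.4 + 47,600,000×S = 59,800,000×32.3
285,480,000 + 47,600,000·S = 1,931,540,000
S = (1,931,540,000 − 285,480,000) / 47,600,000 = 34.5811 ‰

34.6 ‰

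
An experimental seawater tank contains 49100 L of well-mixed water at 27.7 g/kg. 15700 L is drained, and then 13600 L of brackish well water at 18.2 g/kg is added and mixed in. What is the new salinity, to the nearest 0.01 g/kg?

Remaining after removal: 33,400 L at 27.7 g/kg (salt = 925,180)
After addition: salt = 925,180 + 13,600×18.2 = 1,172,700; volume = 47,000 L
S = 1,172,700 / 47,000 = 24.9511 g/kg

24.95 g/kg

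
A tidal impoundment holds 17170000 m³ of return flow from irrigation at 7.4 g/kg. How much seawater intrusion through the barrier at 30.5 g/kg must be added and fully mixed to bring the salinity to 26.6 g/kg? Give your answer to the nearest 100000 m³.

84500000 m³

Salt balance: 17,170,000×7.4 + V×30.5 = (17,170,000+V)×26.6
127,058,000 + 30.5V = 456,722,000 + 26.6V
329,664,000 = 3.9V
V = 84,529,230.77 m³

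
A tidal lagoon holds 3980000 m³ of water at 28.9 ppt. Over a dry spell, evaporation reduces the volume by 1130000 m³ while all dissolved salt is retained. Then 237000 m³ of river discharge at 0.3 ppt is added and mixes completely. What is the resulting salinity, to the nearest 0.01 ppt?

37.28 ppt

After evaporation: salt = 3,980,000×28.9 = 115,022,000; volume = 3,980,000 − 1,130,000 = 2,850,000 m³
After mixing: salt = 115,022,000 + 237,000×0.3 = 115,093,100; volume = 2,850,000 + 237,000 = 3,087,000 m³
S = 115,093,100 / 3,087,000 = 37.2832 ppt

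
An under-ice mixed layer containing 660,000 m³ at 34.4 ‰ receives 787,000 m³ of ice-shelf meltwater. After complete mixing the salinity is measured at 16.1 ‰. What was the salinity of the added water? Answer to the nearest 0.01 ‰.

0.75 ‰

Salt balance: 660,000×34.4 + 787,000×S = 1,447,000×16.1
22,704,000 + 787,000·S = 23,296,700
S = (23,296,700 − 22,704,000) / 787,000 = 0.7531 ‰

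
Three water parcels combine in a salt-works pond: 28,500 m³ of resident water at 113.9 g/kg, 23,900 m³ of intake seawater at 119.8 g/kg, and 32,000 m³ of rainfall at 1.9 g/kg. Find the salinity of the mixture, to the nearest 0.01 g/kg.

Mass of salt is conserved:
salt = 28,500×113.9 + 23,900×119.8 + 32,000×1.9 = 3,246,150 + 2,863,220 + 60,800 = 6,170,170
volume = 28,500 + 23,900 + 32,000 = 84,400 m³
S = 6,170,170 / 84,400 = 73.1063 g/kg

73.11 g/kg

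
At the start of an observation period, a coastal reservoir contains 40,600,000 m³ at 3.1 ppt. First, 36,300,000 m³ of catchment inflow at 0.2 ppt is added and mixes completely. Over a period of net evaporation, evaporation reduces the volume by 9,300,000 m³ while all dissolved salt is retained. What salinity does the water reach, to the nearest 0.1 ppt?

After mixing: salt = 40,600,000×3.1 + 36,300,000×0.2 = 133,120,000; volume = 76,900,000 m³
After evaporation: salt unchanged = 133,120,000; volume = 76,900,000 − 9,300,000 = 67,600,000 m³
S = 133,120,000 / 67,600,000 = 1.9692 ppt

2.0 ppt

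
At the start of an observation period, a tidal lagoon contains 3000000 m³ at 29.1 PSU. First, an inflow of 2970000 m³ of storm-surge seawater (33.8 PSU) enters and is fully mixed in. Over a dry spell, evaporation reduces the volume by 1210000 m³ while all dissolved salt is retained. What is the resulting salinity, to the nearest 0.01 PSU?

39.43 PSU

After mixing: salt = 3,000,000×29.1 + 2,970,000×33.8 = 187,686,000; volume = 5,970,000 m³
After evaporation: salt unchanged = 187,686,000; volume = 5,970,000 − 1,210,000 = 4,760,000 m³
S = 187,686,000 / 4,760,000 = 39.4298 PSU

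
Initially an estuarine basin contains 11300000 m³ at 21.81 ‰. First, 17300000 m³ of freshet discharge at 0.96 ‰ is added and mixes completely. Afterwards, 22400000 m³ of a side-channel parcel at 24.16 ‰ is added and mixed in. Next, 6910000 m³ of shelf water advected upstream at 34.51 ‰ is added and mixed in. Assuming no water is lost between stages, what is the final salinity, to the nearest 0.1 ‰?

Total salt / total volume:
Initial salt = 11,300,000×21.81 = 246,453,000
After stage 1: salt = 246,453,000 + 17,300,000×0.96 = 263,061,000; volume = 28,600,000 m³; S = 9.198 ‰
After stage 2: salt = 263,061,000 + 22,400,000×24.16 = 804,245,000; volume = 51,000,000 m³; S = 15.77 ‰
After stage 3: salt = 804,245,000 + 6,910,000×34.51 = 1,042,709,100; volume = 57,910,000 m³
S = 1,042,709,100 / 57,910,000 = 18.0057 ‰

18.0 ‰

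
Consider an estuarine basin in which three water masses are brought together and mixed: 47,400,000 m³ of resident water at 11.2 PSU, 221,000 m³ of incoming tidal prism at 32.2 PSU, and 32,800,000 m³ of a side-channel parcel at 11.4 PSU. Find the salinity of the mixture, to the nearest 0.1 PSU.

Conserving salt mass:
salt = 47,400,000×11.2 + 221,000×32.2 + 32,800,000×11.4 = 530,880,000 + 7,116,200 + 373,920,000 = 911,916,200
volume = 47,400,000 + 221,000 + 32,800,000 = 80,421,000 m³
S = 911,916,200 / 80,421,000 = 11.339 PSU

11.3 PSU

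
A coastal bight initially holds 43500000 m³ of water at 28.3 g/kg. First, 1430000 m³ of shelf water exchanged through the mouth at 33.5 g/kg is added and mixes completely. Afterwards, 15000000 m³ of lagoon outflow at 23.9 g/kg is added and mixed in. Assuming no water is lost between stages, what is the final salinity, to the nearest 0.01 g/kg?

27.32 g/kg

Conserving salt mass:
Initial salt = 43,500,000×28.3 = 1,231,050,000
After stage 1: salt = 1,231,050,000 + 1,430,000×33.5 = 1,278,955,000; volume = 44,930,000 m³; S = 28.466 g/kg
After stage 2: salt = 1,278,955,000 + 15,000,000×23.9 = 1,637,455,000; volume = 59,930,000 m³
S = 1,637,455,000 / 59,930,000 = 27.3228 g/kg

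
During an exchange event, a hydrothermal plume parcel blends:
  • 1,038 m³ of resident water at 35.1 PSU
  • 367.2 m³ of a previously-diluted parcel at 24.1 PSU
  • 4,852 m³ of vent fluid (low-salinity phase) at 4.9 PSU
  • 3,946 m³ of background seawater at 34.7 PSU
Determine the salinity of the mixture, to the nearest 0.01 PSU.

Total salt / total volume:
salt = 1,038×35.1 + 367.2×24.1 + 4,852×4.9 + 3,946×34.7 = 36,433.8 + 8,849.52 + 23,774.8 + 136,926.2 = 205,984.32
volume = 1,038 + 367.2 + 4,852 + 3,946 = 10,203.2 m³
S = 205,984.32 / 10,203.2 = 20.1882 PSU

20.19 PSU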